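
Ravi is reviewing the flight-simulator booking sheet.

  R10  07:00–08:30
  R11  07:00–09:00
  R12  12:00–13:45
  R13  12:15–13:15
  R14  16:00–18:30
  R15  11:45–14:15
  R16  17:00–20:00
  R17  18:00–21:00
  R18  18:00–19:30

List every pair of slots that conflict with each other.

R10 & R11, R12 & R13, R12 & R15, R13 & R15, R14 & R16, R14 & R17, R14 & R18, R16 & R17, R16 & R18, R17 & R18

Sorted by start: R10, R11, R15, R12, R13, R14, R16, R17, R18.
R11 starts before R10 ends → R10 and R11 overlap.
R15 starts after R10 ends; R10 is clear from here.
R15 starts after R11 ends; R11 is clear from here.
R12 starts before R15 ends → R15 and R12 overlap.
R13 starts before R15 ends → R15 and R13 overlap.
R14 starts after R15 ends; R15 is clear from here.
R13 starts before R12 ends → R12 and R13 overlap.
R14 starts after R12 ends; R12 is clear from here.
R14 starts after R13 ends; R13 is clear from here.
R16 starts before R14 ends → R14 and R16 overlap.
R17 starts before R14 ends → R14 and R17 overlap.
R18 starts before R14 ends → R14 and R18 overlap.
R17 starts before R16 ends → R16 and R17 overlap.
R18 starts before R16 ends → R16 and R18 overlap.
R18 starts before R17 ends → R17 and R18 overlap.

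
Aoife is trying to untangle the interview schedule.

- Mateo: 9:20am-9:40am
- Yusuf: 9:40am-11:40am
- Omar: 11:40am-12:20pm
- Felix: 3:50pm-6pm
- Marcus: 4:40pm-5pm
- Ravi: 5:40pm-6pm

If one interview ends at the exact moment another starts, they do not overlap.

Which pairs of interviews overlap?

Felix & Marcus, Felix & Ravi

Sorted by start: Mateo, Yusuf, Omar, Felix, Marcus, Ravi.
Yusuf starts exactly when Mateo ends (back-to-back, no overlap) — done with Mateo.
Omar starts exactly when Yusuf ends (back-to-back, no overlap) — done with Yusuf.
Felix starts after Omar ends — done with Omar.
Marcus starts before Felix ends → Felix and Marcus overlap.
Ravi starts before Felix ends → Felix and Ravi overlap.
Ravi starts after Marcus ends.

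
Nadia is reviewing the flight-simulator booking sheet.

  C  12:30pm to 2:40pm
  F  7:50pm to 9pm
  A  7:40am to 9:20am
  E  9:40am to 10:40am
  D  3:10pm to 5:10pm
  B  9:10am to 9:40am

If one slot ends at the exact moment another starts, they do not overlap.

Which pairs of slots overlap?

Two intervals overlap when each starts before the other ends.
Sorted by start: A, B, E, C, D, F.
B starts before A ends → A and B overlap.
E starts after A ends, so A has no further overlaps.
E starts exactly when B ends (back-to-back, no overlap), so B has no further overlaps.
C starts after E ends, so E has no further overlaps.
D starts after C ends, so C has no further overlaps.
F starts after D ends.

A & B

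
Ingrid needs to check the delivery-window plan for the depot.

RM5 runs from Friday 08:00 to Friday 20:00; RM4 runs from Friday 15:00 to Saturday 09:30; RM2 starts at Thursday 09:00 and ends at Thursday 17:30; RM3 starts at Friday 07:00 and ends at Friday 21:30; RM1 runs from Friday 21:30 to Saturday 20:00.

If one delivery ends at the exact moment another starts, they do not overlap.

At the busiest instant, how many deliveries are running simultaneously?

3

Walk through starts and ends in time order (an end at T is processed before a start at T):
Thursday 09:00 start RM2 → 1
Thursday 17:30 end RM2 → 0
Friday 07:00 start RM3 → 1
Friday 08:00 start RM5 → 2
Friday 15:00 start RM4 → 3
Friday 20:00 end RM5 → 2
Friday 21:30 end RM3 → 1
Friday 21:30 start RM1 → 2
Saturday 09:30 end RM4 → 1
Saturday 20:00 end RM1 → 0
Peak is 3, at Friday 15:00 (RM3, RM4, RM5).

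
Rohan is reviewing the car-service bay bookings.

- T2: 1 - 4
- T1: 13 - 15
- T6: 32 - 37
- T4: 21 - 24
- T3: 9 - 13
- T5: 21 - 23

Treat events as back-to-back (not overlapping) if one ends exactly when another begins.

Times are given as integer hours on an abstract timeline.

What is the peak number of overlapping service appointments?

Sweep the timeline, counting +1 at each start and −1 at each end (ends before starts at a tie):
1 start T2 → 1
4 end T2 → 0
9 start T3 → 1
13 end T3 → 0
13 start T1 → 1
15 end T1 → 0
21 start T4 → 1
21 start T5 → 2
23 end T5 → 1
24 end T4 → 0
32 start T6 → 1
37 end T6 → 0
Peak is 2, at 21 (T4, T5).

2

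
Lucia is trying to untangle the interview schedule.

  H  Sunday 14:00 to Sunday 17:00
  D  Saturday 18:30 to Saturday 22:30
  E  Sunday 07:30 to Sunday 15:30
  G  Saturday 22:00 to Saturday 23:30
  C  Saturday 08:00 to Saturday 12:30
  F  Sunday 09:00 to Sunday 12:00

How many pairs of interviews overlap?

3

Sorted by start: C, D, G, E, F, H.
D starts after C ends — done with C.
G starts before D ends → D and G overlap.
E starts after D ends — done with D.
E starts after G ends — done with G.
F starts before E ends → E and F overlap.
H starts before E ends → E and H overlap.
H starts after F ends.
Overlapping pairs: D & G, E & F, E & H — 3 in total.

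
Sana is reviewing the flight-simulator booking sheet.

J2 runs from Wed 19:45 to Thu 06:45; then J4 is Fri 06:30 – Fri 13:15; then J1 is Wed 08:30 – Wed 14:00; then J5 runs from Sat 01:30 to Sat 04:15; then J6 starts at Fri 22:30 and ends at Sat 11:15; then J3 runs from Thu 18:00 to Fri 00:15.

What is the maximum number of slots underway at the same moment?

Walk through starts and ends in time order (an end at T is processed before a start at T):
Wed 08:30 start J1 → 1
Wed 14:00 end J1 → 0
Wed 19:45 start J2 → 1
Thu 06:45 end J2 → 0
Thu 18:00 start J3 → 1
Fri 00:15 end J3 → 0
Fri 06:30 start J4 → 1
Fri 13:15 end J4 → 0
Fri 22:30 start J6 → 1
Sat 01:30 start J5 → 2
Sat 04:15 end J5 → 1
Sat 11:15 end J6 → 0
Peak is 2, at Sat 01:30 (J5, J6).

2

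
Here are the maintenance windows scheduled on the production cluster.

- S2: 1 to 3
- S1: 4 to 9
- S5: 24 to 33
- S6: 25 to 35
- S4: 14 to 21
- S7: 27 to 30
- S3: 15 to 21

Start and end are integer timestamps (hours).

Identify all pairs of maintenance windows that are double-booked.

S3 & S4, S5 & S6, S5 & S7, S6 & S7

Two intervals overlap when each starts before the other ends.
Sorted by start: S2, S1, S4, S3, S5, S6, S7.
S1 starts after S2 ends, so nothing later overlaps S2 either.
S4 starts after S1 ends, so nothing later overlaps S1 either.
S3 starts before S4 ends → S4 and S3 overlap.
S5 starts after S4 ends, so nothing later overlaps S4 either.
S5 starts after S3 ends, so nothing later overlaps S3 either.
S6 starts before S5 ends → S5 and S6 overlap.
S7 starts before S5 ends → S5 and S7 overlap.
S7 starts before S6 ends → S6 and S7 overlap.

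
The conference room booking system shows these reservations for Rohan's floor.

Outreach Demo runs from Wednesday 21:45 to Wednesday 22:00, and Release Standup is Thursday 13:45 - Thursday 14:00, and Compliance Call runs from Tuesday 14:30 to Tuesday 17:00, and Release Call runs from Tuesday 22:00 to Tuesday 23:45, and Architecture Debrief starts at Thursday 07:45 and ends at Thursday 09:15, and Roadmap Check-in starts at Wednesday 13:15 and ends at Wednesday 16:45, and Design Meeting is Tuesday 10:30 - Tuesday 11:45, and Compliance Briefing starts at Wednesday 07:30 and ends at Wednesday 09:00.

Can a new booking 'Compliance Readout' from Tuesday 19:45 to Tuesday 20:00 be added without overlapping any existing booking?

Design Meeting: ends Tuesday 11:45 at or before Compliance Readout starts Tuesday 19:45 → clear.
Compliance Call: ends Tuesday 17:00 at or before Compliance Readout starts Tuesday 19:45 → clear.
Release Call: starts Tuesday 22:00 at or after Compliance Readout ends Tuesday 20:00 → clear.
Compliance Briefing: starts Wednesday 07:30 at or after Compliance Readout ends Tuesday 20:00 → clear.
Roadmap Check-in: starts Wednesday 13:15 at or after Compliance Readout ends Tuesday 20:00 → clear.
Outreach Demo: starts Wednesday 21:45 at or after Compliance Readout ends Tuesday 20:00 → clear.
Architecture Debrief: starts Thursday 07:45 at or after Compliance Readout ends Tuesday 20:00 → clear.
Release Standup: starts Thursday 13:45 at or after Compliance Readout ends Tuesday 20:00 → clear.

Yes — the slot is free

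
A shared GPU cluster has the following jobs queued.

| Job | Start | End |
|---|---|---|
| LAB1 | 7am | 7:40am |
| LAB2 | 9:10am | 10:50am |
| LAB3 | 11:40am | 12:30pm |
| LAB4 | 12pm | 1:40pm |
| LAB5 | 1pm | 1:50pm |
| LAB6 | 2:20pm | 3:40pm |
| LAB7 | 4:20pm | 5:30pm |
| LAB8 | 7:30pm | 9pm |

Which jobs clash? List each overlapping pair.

LAB3 & LAB4, LAB4 & LAB5

Sorted by start: LAB1, LAB2, LAB3, LAB4, LAB5, LAB6, LAB7, LAB8.
LAB2 starts after LAB1 ends, so nothing later overlaps LAB1 either.
LAB3 starts after LAB2 ends, so nothing later overlaps LAB2 either.
LAB4 starts before LAB3 ends → LAB3 and LAB4 overlap.
LAB5 starts after LAB3 ends, so nothing later overlaps LAB3 either.
LAB5 starts before LAB4 ends → LAB4 and LAB5 overlap.
LAB6 starts after LAB4 ends, so nothing later overlaps LAB4 either.
LAB6 starts after LAB5 ends, so nothing later overlaps LAB5 either.
LAB7 starts after LAB6 ends, so nothing later overlaps LAB6 either.
LAB8 starts after LAB7 ends.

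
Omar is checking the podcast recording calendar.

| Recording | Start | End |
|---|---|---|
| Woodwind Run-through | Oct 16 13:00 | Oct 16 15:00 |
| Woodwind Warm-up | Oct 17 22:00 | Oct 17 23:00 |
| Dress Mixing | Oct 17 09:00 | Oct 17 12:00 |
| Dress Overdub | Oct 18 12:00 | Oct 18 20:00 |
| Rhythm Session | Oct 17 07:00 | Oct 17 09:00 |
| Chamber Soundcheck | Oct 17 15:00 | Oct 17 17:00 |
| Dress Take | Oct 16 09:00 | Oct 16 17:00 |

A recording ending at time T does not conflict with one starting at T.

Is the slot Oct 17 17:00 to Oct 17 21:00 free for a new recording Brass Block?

Dress Take: ends Oct 16 17:00 at or before Brass Block starts Oct 17 17:00 → clear.
Woodwind Run-through: ends Oct 16 15:00 at or before Brass Block starts Oct 17 17:00 → clear.
Rhythm Session: ends Oct 17 09:00 at or before Brass Block starts Oct 17 17:00 → clear.
Dress Mixing: ends Oct 17 12:00 at or before Brass Block starts Oct 17 17:00 → clear.
Chamber Soundcheck: ends Oct 17 17:00 at or before Brass Block starts Oct 17 17:00 → clear.
Woodwind Warm-up: starts Oct 17 22:00 at or after Brass Block ends Oct 17 21:00 → clear.
Dress Overdub: starts Oct 18 12:00 at or after Brass Block ends Oct 17 21:00 → clear.

Yes — the slot is free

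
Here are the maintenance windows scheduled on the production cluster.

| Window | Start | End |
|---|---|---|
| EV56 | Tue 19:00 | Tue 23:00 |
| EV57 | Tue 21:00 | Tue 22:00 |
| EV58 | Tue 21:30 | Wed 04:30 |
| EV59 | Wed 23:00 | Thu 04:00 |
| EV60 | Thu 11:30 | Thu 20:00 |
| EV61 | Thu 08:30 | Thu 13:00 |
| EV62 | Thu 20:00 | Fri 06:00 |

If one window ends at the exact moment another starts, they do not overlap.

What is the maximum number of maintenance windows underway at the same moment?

3

Sweep the timeline, counting +1 at each start and −1 at each end (ends before starts at a tie):
Tue 19:00 start EV56 → 1
Tue 21:00 start EV57 → 2
Tue 21:30 start EV58 → 3
Tue 22:00 end EV57 → 2
Tue 23:00 end EV56 → 1
Wed 04:30 end EV58 → 0
Wed 23:00 start EV59 → 1
Thu 04:00 end EV59 → 0
Thu 08:30 start EV61 → 1
Thu 11:30 start EV60 → 2
Thu 13:00 end EV61 → 1
Thu 20:00 end EV60 → 0
Thu 20:00 start EV62 → 1
Fri 06:00 end EV62 → 0
Peak is 3, at Tue 21:30 (EV56, EV57, EV58).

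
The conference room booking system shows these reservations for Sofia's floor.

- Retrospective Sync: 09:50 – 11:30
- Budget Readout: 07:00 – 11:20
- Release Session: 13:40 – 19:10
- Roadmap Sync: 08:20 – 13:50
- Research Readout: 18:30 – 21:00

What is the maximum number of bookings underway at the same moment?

3

Sort all start/end points and keep a running count:
07:00 start Budget Readout → 1
08:20 start Roadmap Sync → 2
09:50 start Retrospective Sync → 3
11:20 end Budget Readout → 2
11:30 end Retrospective Sync → 1
13:40 start Release Session → 2
13:50 end Roadmap Sync → 1
18:30 start Research Readout → 2
19:10 end Release Session → 1
21:00 end Research Readout → 0
Peak is 3, at 09:50 (Budget Readout, Retrospective Sync, Roadmap Sync).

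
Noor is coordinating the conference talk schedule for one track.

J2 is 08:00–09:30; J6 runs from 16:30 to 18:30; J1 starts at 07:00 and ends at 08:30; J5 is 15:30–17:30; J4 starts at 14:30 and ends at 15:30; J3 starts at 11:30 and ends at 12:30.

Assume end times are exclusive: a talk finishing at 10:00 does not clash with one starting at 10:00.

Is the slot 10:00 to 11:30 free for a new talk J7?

Yes — the slot is free

J1: ends 08:30 at or before J7 starts 10:00 → clear.
J2: ends 09:30 at or before J7 starts 10:00 → clear.
J3: starts 11:30 at or after J7 ends 11:30 → clear.
J4: starts 14:30 at or after J7 ends 11:30 → clear.
J5: starts 15:30 at or after J7 ends 11:30 → clear.
J6: starts 16:30 at or after J7 ends 11:30 → clear.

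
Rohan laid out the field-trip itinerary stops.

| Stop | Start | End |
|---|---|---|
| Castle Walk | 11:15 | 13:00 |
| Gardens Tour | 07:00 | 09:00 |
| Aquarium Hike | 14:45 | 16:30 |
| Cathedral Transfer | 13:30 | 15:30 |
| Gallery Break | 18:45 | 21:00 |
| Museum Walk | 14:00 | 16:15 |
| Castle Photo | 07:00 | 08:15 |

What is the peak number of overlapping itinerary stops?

3

Sweep the timeline, counting +1 at each start and −1 at each end (ends before starts at a tie):
07:00 start Castle Photo → 1
07:00 start Gardens Tour → 2
08:15 end Castle Photo → 1
09:00 end Gardens Tour → 0
11:15 start Castle Walk → 1
13:00 end Castle Walk → 0
13:30 start Cathedral Transfer → 1
14:00 start Museum Walk → 2
14:45 start Aquarium Hike → 3
15:30 end Cathedral Transfer → 2
16:15 end Museum Walk → 1
16:30 end Aquarium Hike → 0
18:45 start Gallery Break → 1
21:00 end Gallery Break → 0
Peak is 3, at 14:45 (Aquarium Hike, Cathedral Transfer, Museum Walk).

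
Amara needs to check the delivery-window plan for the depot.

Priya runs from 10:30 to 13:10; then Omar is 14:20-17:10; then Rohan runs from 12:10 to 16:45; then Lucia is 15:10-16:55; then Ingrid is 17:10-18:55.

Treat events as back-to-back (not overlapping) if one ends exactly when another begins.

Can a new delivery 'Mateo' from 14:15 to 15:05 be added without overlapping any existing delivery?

No — it overlaps Omar, Rohan

Priya: ends 13:10 at or before Mateo starts 14:15 → clear.
Rohan: starts 12:10 before Mateo ends 15:05, and ends 16:45 after Mateo starts 14:15 → overlap.
Omar: starts 14:20 before Mateo ends 15:05, and ends 17:10 after Mateo starts 14:15 → overlap.
Lucia: starts 15:10 at or after Mateo ends 15:05 → clear.
Ingrid: starts 17:10 at or after Mateo ends 15:05 → clear.
Mateo overlaps Rohan, Omar.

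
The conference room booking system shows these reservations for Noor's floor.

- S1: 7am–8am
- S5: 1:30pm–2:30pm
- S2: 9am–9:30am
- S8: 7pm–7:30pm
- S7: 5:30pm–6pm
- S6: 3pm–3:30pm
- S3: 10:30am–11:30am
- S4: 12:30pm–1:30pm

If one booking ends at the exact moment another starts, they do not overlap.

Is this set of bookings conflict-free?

Sorted by start: S1, S2, S3, S4, S5, S6, S7, S8.
S2 starts after S1 ends, so S1 has no further overlaps.
S3 starts after S2 ends, so S2 has no further overlaps.
S4 starts after S3 ends, so S3 has no further overlaps.
S5 starts exactly when S4 ends (back-to-back, no overlap), so S4 has no further overlaps.
S6 starts after S5 ends, so S5 has no further overlaps.
S7 starts after S6 ends, so S6 has no further overlaps.
S8 starts after S7 ends.
Every pair is clear; the schedule has no overlaps.

Yes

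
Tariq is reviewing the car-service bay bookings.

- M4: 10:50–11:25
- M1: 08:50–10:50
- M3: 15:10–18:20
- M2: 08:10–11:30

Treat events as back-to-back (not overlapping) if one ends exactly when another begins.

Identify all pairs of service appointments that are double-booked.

M1 & M2, M2 & M4

Check each pair: they overlap iff neither finishes before the other starts.
Sorted by start: M2, M1, M4, M3.
M1 starts before M2 ends → M2 and M1 overlap.
M4 starts before M2 ends → M2 and M4 overlap.
M3 starts after M2 ends.
M4 starts exactly when M1 ends (back-to-back, no overlap); M1 is clear from here.
M3 starts after M4 ends.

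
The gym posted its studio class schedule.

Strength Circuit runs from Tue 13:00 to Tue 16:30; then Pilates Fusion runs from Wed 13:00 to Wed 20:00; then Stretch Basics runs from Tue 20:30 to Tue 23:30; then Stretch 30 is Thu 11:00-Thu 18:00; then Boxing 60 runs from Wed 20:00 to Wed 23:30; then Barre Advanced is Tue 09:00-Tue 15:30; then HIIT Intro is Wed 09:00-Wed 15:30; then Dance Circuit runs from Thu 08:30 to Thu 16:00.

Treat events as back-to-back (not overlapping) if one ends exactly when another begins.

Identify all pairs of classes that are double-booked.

Sorted by start: Barre Advanced, Strength Circuit, Stretch Basics, HIIT Intro, Pilates Fusion, Boxing 60, Dance Circuit, Stretch 30.
Strength Circuit starts before Barre Advanced ends → Barre Advanced and Strength Circuit overlap.
Stretch Basics starts after Barre Advanced ends; Barre Advanced is clear from here.
Stretch Basics starts after Strength Circuit ends; Strength Circuit is clear from here.
HIIT Intro starts after Stretch Basics ends; Stretch Basics is clear from here.
Pilates Fusion starts before HIIT Intro ends → HIIT Intro and Pilates Fusion overlap.
Boxing 60 starts after HIIT Intro ends; HIIT Intro is clear from here.
Boxing 60 starts exactly when Pilates Fusion ends (back-to-back, no overlap); Pilates Fusion is clear from here.
Dance Circuit starts after Boxing 60 ends; Boxing 60 is clear from here.
Stretch 30 starts before Dance Circuit ends → Dance Circuit and Stretch 30 overlap.

Barre Advanced & Strength Circuit, Dance Circuit & Stretch 30, HIIT Intro & Pilates Fusion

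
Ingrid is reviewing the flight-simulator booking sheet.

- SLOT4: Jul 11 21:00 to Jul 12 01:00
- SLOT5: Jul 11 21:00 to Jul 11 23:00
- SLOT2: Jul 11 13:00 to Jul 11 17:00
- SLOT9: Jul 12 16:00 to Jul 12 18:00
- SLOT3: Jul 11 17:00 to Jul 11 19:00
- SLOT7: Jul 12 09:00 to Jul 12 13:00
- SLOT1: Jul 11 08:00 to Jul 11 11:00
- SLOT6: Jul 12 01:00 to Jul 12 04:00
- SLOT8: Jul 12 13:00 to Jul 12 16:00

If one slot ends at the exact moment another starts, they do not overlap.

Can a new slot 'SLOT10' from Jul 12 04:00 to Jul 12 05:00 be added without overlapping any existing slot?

Yes — the slot is free

SLOT1: ends Jul 11 11:00 at or before SLOT10 starts Jul 12 04:00 → clear.
SLOT2: ends Jul 11 17:00 at or before SLOT10 starts Jul 12 04:00 → clear.
SLOT3: ends Jul 11 19:00 at or before SLOT10 starts Jul 12 04:00 → clear.
SLOT4: ends Jul 12 01:00 at or before SLOT10 starts Jul 12 04:00 → clear.
SLOT5: ends Jul 11 23:00 at or before SLOT10 starts Jul 12 04:00 → clear.
SLOT6: ends Jul 12 04:00 at or before SLOT10 starts Jul 12 04:00 → clear.
SLOT7: starts Jul 12 09:00 at or after SLOT10 ends Jul 12 05:00 → clear.
SLOT8: starts Jul 12 13:00 at or after SLOT10 ends Jul 12 05:00 → clear.
SLOT9: starts Jul 12 16:00 at or after SLOT10 ends Jul 12 05:00 → clear.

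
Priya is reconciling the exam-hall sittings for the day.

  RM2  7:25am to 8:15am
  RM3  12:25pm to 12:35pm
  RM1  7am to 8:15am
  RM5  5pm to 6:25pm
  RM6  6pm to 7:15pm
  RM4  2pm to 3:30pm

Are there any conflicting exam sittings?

Sorted by start: RM1, RM2, RM3, RM4, RM5, RM6.
RM2 starts before RM1 ends → RM1 and RM2 overlap.
That's a conflict, so the schedule is not conflict-free.

Yes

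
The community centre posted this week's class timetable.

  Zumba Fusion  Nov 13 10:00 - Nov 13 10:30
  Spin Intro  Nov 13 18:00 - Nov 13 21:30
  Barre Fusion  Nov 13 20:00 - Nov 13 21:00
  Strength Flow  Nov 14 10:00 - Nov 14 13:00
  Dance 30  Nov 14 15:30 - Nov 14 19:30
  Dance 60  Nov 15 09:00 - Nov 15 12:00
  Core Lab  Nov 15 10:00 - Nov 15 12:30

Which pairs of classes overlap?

Sorted by start: Zumba Fusion, Spin Intro, Barre Fusion, Strength Flow, Dance 30, Dance 60, Core Lab.
Spin Intro starts after Zumba Fusion ends, so nothing later overlaps Zumba Fusion either.
Barre Fusion starts before Spin Intro ends → Spin Intro and Barre Fusion overlap.
Strength Flow starts after Spin Intro ends, so nothing later overlaps Spin Intro either.
Strength Flow starts after Barre Fusion ends, so nothing later overlaps Barre Fusion either.
Dance 30 starts after Strength Flow ends, so nothing later overlaps Strength Flow either.
Dance 60 starts after Dance 30 ends, so nothing later overlaps Dance 30 either.
Core Lab starts before Dance 60 ends → Dance 60 and Core Lab overlap.

Barre Fusion & Spin Intro, Core Lab & Dance 60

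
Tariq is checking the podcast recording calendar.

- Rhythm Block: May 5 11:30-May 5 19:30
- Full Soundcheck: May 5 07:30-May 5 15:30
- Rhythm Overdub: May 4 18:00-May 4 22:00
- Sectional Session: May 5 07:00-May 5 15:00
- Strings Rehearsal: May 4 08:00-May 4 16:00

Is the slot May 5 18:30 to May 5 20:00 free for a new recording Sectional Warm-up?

Strings Rehearsal: ends May 4 16:00 at or before Sectional Warm-up starts May 5 18:30 → clear.
Rhythm Overdub: ends May 4 22:00 at or before Sectional Warm-up starts May 5 18:30 → clear.
Sectional Session: ends May 5 15:00 at or before Sectional Warm-up starts May 5 18:30 → clear.
Full Soundcheck: ends May 5 15:30 at or before Sectional Warm-up starts May 5 18:30 → clear.
Rhythm Block: starts May 5 11:30 before Sectional Warm-up ends May 5 20:00, and ends May 5 19:30 after Sectional Warm-up starts May 5 18:30 → overlap.
Sectional Warm-up overlaps Rhythm Block.

No — it overlaps Rhythm Block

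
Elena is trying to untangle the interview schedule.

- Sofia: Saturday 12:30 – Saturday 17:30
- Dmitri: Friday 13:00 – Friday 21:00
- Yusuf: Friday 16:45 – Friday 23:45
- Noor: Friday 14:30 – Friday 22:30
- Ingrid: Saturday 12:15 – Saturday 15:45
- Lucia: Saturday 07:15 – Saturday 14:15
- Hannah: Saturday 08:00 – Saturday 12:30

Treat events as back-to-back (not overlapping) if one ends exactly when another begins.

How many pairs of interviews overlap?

Sorted by start: Dmitri, Noor, Yusuf, Lucia, Hannah, Ingrid, Sofia.
Noor starts before Dmitri ends → Dmitri and Noor overlap.
Yusuf starts before Dmitri ends → Dmitri and Yusuf overlap.
Lucia starts after Dmitri ends; Dmitri is clear from here.
Yusuf starts before Noor ends → Noor and Yusuf overlap.
Lucia starts after Noor ends; Noor is clear from here.
Lucia starts after Yusuf ends; Yusuf is clear from here.
Hannah starts before Lucia ends → Lucia and Hannah overlap.
Ingrid starts before Lucia ends → Lucia and Ingrid overlap.
Sofia starts before Lucia ends → Lucia and Sofia overlap.
Ingrid starts before Hannah ends → Hannah and Ingrid overlap.
Sofia starts exactly when Hannah ends (back-to-back, no overlap).
Sofia starts before Ingrid ends → Ingrid and Sofia overlap.
Overlapping pairs: Dmitri & Noor, Dmitri & Yusuf, Hannah & Ingrid, Hannah & Lucia, Ingrid & Lucia, Ingrid & Sofia, Lucia & Sofia, Noor & Yusuf — 8 in total.

8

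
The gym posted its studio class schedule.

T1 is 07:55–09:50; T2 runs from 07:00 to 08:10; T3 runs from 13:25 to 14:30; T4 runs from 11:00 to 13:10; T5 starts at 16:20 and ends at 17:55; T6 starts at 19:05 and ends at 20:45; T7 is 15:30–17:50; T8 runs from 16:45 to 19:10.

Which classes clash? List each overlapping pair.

Sorted by start: T2, T1, T4, T3, T7, T5, T8, T6.
T1 starts before T2 ends → T2 and T1 overlap.
T4 starts after T2 ends; T2 is clear from here.
T4 starts after T1 ends; T1 is clear from here.
T3 starts after T4 ends; T4 is clear from here.
T7 starts after T3 ends; T3 is clear from here.
T5 starts before T7 ends → T7 and T5 overlap.
T8 starts before T7 ends → T7 and T8 overlap.
T6 starts after T7 ends.
T8 starts before T5 ends → T5 and T8 overlap.
T6 starts after T5 ends.
T6 starts before T8 ends → T8 and T6 overlap.

T1 & T2, T5 & T7, T5 & T8, T6 & T8, T7 & T8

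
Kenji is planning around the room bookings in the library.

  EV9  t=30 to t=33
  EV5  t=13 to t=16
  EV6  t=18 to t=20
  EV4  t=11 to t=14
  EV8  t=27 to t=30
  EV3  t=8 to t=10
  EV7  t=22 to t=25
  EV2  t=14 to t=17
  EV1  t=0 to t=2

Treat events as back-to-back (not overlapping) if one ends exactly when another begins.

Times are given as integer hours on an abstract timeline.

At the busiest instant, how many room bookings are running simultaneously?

2

Sort all start/end points and keep a running count:
t=0 start EV1 → 1
t=2 end EV1 → 0
t=8 start EV3 → 1
t=10 end EV3 → 0
t=11 start EV4 → 1
t=13 start EV5 → 2
t=14 end EV4 → 1
t=14 start EV2 → 2
t=16 end EV5 → 1
t=17 end EV2 → 0
t=18 start EV6 → 1
t=20 end EV6 → 0
t=22 start EV7 → 1
t=25 end EV7 → 0
t=27 start EV8 → 1
t=30 end EV8 → 0
t=30 start EV9 → 1
t=33 end EV9 → 0
Peak is 2, at t=13 (EV4, EV5).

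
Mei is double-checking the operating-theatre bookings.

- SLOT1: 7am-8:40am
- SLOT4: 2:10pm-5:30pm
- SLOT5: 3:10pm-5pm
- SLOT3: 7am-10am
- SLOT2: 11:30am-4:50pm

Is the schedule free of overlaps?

No

Sorted by start: SLOT1, SLOT3, SLOT2, SLOT4, SLOT5.
SLOT3 starts before SLOT1 ends → SLOT1 and SLOT3 overlap.
That's a conflict, so the schedule is not conflict-free.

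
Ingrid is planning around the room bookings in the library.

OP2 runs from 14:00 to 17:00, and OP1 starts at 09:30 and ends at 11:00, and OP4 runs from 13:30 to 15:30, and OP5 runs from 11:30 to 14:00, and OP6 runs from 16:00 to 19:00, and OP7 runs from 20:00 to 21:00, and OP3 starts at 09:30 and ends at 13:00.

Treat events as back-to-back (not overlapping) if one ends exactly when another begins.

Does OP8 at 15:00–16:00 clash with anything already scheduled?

OP1: ends 11:00 at or before OP8 starts 15:00 → clear.
OP3: ends 13:00 at or before OP8 starts 15:00 → clear.
OP5: ends 14:00 at or before OP8 starts 15:00 → clear.
OP4: starts 13:30 before OP8 ends 16:00, and ends 15:30 after OP8 starts 15:00 → overlap.
OP2: starts 14:00 before OP8 ends 16:00, and ends 17:00 after OP8 starts 15:00 → overlap.
OP6: starts 16:00 at or after OP8 ends 16:00 → clear.
OP7: starts 20:00 at or after OP8 ends 16:00 → clear.
OP8 overlaps OP2, OP4.

Yes — it overlaps OP2, OP4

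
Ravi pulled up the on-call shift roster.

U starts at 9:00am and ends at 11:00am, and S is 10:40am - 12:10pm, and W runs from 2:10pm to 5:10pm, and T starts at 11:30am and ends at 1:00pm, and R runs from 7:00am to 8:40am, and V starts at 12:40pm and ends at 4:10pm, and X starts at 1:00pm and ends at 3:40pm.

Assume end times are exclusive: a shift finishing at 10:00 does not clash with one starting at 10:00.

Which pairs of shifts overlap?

S & T, S & U, T & V, V & W, V & X, W & X

Sorted by start: R, U, S, T, V, X, W.
U starts after R ends, so R has no further overlaps.
S starts before U ends → U and S overlap.
T starts after U ends, so U has no further overlaps.
T starts before S ends → S and T overlap.
V starts after S ends, so S has no further overlaps.
V starts before T ends → T and V overlap.
X starts exactly when T ends (back-to-back, no overlap), so T has no further overlaps.
X starts before V ends → V and X overlap.
W starts before V ends → V and W overlap.
W starts before X ends → X and W overlap.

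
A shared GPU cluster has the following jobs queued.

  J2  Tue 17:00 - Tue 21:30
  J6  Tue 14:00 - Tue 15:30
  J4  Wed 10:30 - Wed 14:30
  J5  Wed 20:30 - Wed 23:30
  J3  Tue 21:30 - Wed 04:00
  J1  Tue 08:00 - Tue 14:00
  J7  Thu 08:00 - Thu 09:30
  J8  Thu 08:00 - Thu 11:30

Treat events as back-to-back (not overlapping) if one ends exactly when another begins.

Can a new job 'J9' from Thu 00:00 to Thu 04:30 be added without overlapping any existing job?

Yes — the slot is free

J1: ends Tue 14:00 at or before J9 starts Thu 00:00 → clear.
J6: ends Tue 15:30 at or before J9 starts Thu 00:00 → clear.
J2: ends Tue 21:30 at or before J9 starts Thu 00:00 → clear.
J3: ends Wed 04:00 at or before J9 starts Thu 00:00 → clear.
J4: ends Wed 14:30 at or before J9 starts Thu 00:00 → clear.
J5: ends Wed 23:30 at or before J9 starts Thu 00:00 → clear.
J7: starts Thu 08:00 at or after J9 ends Thu 04:30 → clear.
J8: starts Thu 08:00 at or after J9 ends Thu 04:30 → clear.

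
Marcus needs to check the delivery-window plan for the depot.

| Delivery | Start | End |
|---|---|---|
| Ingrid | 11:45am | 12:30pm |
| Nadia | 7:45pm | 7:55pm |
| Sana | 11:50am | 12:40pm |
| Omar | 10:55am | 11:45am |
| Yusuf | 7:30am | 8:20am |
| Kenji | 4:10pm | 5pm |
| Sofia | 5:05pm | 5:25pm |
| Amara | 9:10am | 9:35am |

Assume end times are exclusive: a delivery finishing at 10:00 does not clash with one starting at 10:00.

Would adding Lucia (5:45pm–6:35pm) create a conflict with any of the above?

No — it doesn't clash with anything

Yusuf: ends 8:20am at or before Lucia starts 5:45pm → clear.
Amara: ends 9:35am at or before Lucia starts 5:45pm → clear.
Omar: ends 11:45am at or before Lucia starts 5:45pm → clear.
Ingrid: ends 12:30pm at or before Lucia starts 5:45pm → clear.
Sana: ends 12:40pm at or before Lucia starts 5:45pm → clear.
Kenji: ends 5pm at or before Lucia starts 5:45pm → clear.
Sofia: ends 5:25pm at or before Lucia starts 5:45pm → clear.
Nadia: starts 7:45pm at or after Lucia ends 6:35pm → clear.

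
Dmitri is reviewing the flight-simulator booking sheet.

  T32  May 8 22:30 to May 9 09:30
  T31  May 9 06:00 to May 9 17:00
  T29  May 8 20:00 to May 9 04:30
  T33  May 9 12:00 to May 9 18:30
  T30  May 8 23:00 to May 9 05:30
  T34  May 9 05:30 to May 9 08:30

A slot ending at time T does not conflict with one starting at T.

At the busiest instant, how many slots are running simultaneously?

Sort all start/end points and keep a running count:
May 8 20:00 start T29 → 1
May 8 22:30 start T32 → 2
May 8 23:00 start T30 → 3
May 9 04:30 end T29 → 2
May 9 05:30 end T30 → 1
May 9 05:30 start T34 → 2
May 9 06:00 start T31 → 3
May 9 08:30 end T34 → 2
May 9 09:30 end T32 → 1
May 9 12:00 start T33 → 2
May 9 17:00 end T31 → 1
May 9 18:30 end T33 → 0
Peak is 3, at May 8 23:00 (T29, T30, T32).

3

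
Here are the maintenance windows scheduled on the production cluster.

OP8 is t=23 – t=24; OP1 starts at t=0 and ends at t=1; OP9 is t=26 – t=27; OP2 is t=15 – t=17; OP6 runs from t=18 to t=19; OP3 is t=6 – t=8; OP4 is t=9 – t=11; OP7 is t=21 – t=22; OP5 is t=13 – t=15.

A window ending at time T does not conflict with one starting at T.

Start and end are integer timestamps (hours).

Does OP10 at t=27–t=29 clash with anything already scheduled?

No — it doesn't clash with anything

OP1: ends t=1 at or before OP10 starts t=27 → clear.
OP3: ends t=8 at or before OP10 starts t=27 → clear.
OP4: ends t=11 at or before OP10 starts t=27 → clear.
OP5: ends t=15 at or before OP10 starts t=27 → clear.
OP2: ends t=17 at or before OP10 starts t=27 → clear.
OP6: ends t=19 at or before OP10 starts t=27 → clear.
OP7: ends t=22 at or before OP10 starts t=27 → clear.
OP8: ends t=24 at or before OP10 starts t=27 → clear.
OP9: ends t=27 at or before OP10 starts t=27 → clear.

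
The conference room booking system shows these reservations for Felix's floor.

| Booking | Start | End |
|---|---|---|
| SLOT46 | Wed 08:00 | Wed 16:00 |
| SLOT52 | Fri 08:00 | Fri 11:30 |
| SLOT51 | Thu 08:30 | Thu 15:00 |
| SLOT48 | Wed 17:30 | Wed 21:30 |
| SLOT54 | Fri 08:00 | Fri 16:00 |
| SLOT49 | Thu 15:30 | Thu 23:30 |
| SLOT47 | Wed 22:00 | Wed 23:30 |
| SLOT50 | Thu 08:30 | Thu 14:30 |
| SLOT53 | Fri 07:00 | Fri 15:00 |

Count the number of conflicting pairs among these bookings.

4

Sorted by start: SLOT46, SLOT48, SLOT47, SLOT50, SLOT51, SLOT49, SLOT53, SLOT52, SLOT54.
SLOT48 starts after SLOT46 ends — done with SLOT46.
SLOT47 starts after SLOT48 ends — done with SLOT48.
SLOT50 starts after SLOT47 ends — done with SLOT47.
SLOT51 starts before SLOT50 ends → SLOT50 and SLOT51 overlap.
SLOT49 starts after SLOT50 ends — done with SLOT50.
SLOT49 starts after SLOT51 ends — done with SLOT51.
SLOT53 starts after SLOT49 ends — done with SLOT49.
SLOT52 starts before SLOT53 ends → SLOT53 and SLOT52 overlap.
SLOT54 starts before SLOT53 ends → SLOT53 and SLOT54 overlap.
SLOT54 starts before SLOT52 ends → SLOT52 and SLOT54 overlap.
Overlapping pairs: SLOT50 & SLOT51, SLOT52 & SLOT53, SLOT52 & SLOT54, SLOT53 & SLOT54 — 4 in total.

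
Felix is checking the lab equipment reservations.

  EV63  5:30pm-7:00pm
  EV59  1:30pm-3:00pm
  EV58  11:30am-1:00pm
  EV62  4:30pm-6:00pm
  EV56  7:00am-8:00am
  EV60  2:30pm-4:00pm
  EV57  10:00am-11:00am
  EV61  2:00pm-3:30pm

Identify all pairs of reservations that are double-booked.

Sorted by start: EV56, EV57, EV58, EV59, EV61, EV60, EV62, EV63.
EV57 starts after EV56 ends; EV56 is clear from here.
EV58 starts after EV57 ends; EV57 is clear from here.
EV59 starts after EV58 ends; EV58 is clear from here.
EV61 starts before EV59 ends → EV59 and EV61 overlap.
EV60 starts before EV59 ends → EV59 and EV60 overlap.
EV62 starts after EV59 ends; EV59 is clear from here.
EV60 starts before EV61 ends → EV61 and EV60 overlap.
EV62 starts after EV61 ends; EV61 is clear from here.
EV62 starts after EV60 ends; EV60 is clear from here.
EV63 starts before EV62 ends → EV62 and EV63 overlap.

EV59 & EV60, EV59 & EV61, EV60 & EV61, EV62 & EV63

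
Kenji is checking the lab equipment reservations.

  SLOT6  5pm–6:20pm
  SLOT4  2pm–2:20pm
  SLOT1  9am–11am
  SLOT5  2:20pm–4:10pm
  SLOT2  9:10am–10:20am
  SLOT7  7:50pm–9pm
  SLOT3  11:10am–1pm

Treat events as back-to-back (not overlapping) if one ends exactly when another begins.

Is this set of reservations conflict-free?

Sorted by start: SLOT1, SLOT2, SLOT3, SLOT4, SLOT5, SLOT6, SLOT7.
SLOT2 starts before SLOT1 ends → SLOT1 and SLOT2 overlap.
That's a conflict, so the schedule is not conflict-free.

No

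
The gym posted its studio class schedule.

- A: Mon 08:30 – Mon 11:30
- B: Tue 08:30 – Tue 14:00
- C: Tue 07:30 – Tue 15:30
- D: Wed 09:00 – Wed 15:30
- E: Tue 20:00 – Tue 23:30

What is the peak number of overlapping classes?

2

Sweep the timeline, counting +1 at each start and −1 at each end (ends before starts at a tie):
Mon 08:30 start A → 1
Mon 11:30 end A → 0
Tue 07:30 start C → 1
Tue 08:30 start B → 2
Tue 14:00 end B → 1
Tue 15:30 end C → 0
Tue 20:00 start E → 1
Tue 23:30 end E → 0
Wed 09:00 start D → 1
Wed 15:30 end D → 0
Peak is 2, at Tue 08:30 (B, C).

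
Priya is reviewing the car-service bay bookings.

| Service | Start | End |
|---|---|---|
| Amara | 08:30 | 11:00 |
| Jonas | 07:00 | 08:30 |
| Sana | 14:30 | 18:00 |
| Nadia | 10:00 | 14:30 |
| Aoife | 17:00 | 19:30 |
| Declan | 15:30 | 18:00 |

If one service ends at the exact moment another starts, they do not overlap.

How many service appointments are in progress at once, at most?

3

Sort all start/end points and keep a running count:
07:00 start Jonas → 1
08:30 end Jonas → 0
08:30 start Amara → 1
10:00 start Nadia → 2
11:00 end Amara → 1
14:30 end Nadia → 0
14:30 start Sana → 1
15:30 start Declan → 2
17:00 start Aoife → 3
18:00 end Declan → 2
18:00 end Sana → 1
19:30 end Aoife → 0
Peak is 3, at 17:00 (Aoife, Declan, Sana).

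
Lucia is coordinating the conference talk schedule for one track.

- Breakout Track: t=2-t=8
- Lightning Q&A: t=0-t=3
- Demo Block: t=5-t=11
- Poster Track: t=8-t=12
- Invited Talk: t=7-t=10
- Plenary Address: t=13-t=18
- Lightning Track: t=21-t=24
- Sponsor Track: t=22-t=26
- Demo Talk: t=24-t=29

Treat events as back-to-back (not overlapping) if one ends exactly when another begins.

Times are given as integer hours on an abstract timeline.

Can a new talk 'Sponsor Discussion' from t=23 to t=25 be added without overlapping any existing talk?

No — it overlaps Demo Talk, Lightning Track, Sponsor Track

Lightning Q&A: ends t=3 at or before Sponsor Discussion starts t=23 → clear.
Breakout Track: ends t=8 at or before Sponsor Discussion starts t=23 → clear.
Demo Block: ends t=11 at or before Sponsor Discussion starts t=23 → clear.
Invited Talk: ends t=10 at or before Sponsor Discussion starts t=23 → clear.
Poster Track: ends t=12 at or before Sponsor Discussion starts t=23 → clear.
Plenary Address: ends t=18 at or before Sponsor Discussion starts t=23 → clear.
Lightning Track: starts t=21 before Sponsor Discussion ends t=25, and ends t=24 after Sponsor Discussion starts t=23 → overlap.
Sponsor Track: starts t=22 before Sponsor Discussion ends t=25, and ends t=26 after Sponsor Discussion starts t=23 → overlap.
Demo Talk: starts t=24 before Sponsor Discussion ends t=25, and ends t=29 after Sponsor Discussion starts t=23 → overlap.
Sponsor Discussion overlaps Lightning Track, Sponsor Track, Demo Talk.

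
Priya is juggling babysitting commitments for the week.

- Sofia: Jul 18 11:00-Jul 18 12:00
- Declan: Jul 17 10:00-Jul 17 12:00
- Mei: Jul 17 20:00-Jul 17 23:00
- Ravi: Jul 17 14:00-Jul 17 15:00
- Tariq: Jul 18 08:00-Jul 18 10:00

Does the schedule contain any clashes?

No

Check each pair: they overlap iff neither finishes before the other starts.
Sorted by start: Declan, Ravi, Mei, Tariq, Sofia.
Ravi starts after Declan ends, so Declan has no further overlaps.
Mei starts after Ravi ends, so Ravi has no further overlaps.
Tariq starts after Mei ends, so Mei has no further overlaps.
Sofia starts after Tariq ends.
Every pair is clear; the schedule has no overlaps.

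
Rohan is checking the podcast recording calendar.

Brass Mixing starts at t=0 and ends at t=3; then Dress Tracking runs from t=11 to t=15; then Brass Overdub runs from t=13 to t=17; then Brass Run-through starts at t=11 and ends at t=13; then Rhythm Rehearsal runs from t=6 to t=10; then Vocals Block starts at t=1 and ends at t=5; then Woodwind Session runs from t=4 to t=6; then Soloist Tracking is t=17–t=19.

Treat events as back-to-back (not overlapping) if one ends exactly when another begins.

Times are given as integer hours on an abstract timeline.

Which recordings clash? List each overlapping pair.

Sorted by start: Brass Mixing, Vocals Block, Woodwind Session, Rhythm Rehearsal, Dress Tracking, Brass Run-through, Brass Overdub, Soloist Tracking.
Vocals Block starts before Brass Mixing ends → Brass Mixing and Vocals Block overlap.
Woodwind Session starts after Brass Mixing ends; Brass Mixing is clear from here.
Woodwind Session starts before Vocals Block ends → Vocals Block and Woodwind Session overlap.
Rhythm Rehearsal starts after Vocals Block ends; Vocals Block is clear from here.
Rhythm Rehearsal starts exactly when Woodwind Session ends (back-to-back, no overlap); Woodwind Session is clear from here.
Dress Tracking starts after Rhythm Rehearsal ends; Rhythm Rehearsal is clear from here.
Brass Run-through starts before Dress Tracking ends → Dress Tracking and Brass Run-through overlap.
Brass Overdub starts before Dress Tracking ends → Dress Tracking and Brass Overdub overlap.
Soloist Tracking starts after Dress Tracking ends.
Brass Overdub starts exactly when Brass Run-through ends (back-to-back, no overlap); Brass Run-through is clear from here.
Soloist Tracking starts exactly when Brass Overdub ends (back-to-back, no overlap).

Brass Mixing & Vocals Block, Brass Overdub & Dress Tracking, Brass Run-through & Dress Tracking, Vocals Block & Woodwind Session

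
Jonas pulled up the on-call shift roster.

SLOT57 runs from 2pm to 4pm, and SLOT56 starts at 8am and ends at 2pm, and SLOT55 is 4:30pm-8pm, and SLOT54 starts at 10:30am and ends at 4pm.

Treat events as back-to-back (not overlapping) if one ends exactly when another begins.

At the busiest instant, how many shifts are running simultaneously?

Walk through starts and ends in time order (an end at T is processed before a start at T):
8am start SLOT56 → 1
10:30am start SLOT54 → 2
2pm end SLOT56 → 1
2pm start SLOT57 → 2
4pm end SLOT54 → 1
4pm end SLOT57 → 0
4:30pm start SLOT55 → 1
8pm end SLOT55 → 0
Peak is 2, at 10:30am (SLOT54, SLOT56).

2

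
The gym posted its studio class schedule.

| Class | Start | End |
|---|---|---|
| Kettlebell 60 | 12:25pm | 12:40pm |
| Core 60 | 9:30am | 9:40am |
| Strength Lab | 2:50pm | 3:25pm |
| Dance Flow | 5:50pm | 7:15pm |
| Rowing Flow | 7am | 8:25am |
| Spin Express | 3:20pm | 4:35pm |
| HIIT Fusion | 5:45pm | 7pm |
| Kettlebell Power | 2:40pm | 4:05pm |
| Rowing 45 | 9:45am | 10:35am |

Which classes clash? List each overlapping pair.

Sorted by start: Rowing Flow, Core 60, Rowing 45, Kettlebell 60, Kettlebell Power, Strength Lab, Spin Express, HIIT Fusion, Dance Flow.
Core 60 starts after Rowing Flow ends, so Rowing Flow has no further overlaps.
Rowing 45 starts after Core 60 ends, so Core 60 has no further overlaps.
Kettlebell 60 starts after Rowing 45 ends, so Rowing 45 has no further overlaps.
Kettlebell Power starts after Kettlebell 60 ends, so Kettlebell 60 has no further overlaps.
Strength Lab starts before Kettlebell Power ends → Kettlebell Power and Strength Lab overlap.
Spin Express starts before Kettlebell Power ends → Kettlebell Power and Spin Express overlap.
HIIT Fusion starts after Kettlebell Power ends, so Kettlebell Power has no further overlaps.
Spin Express starts before Strength Lab ends → Strength Lab and Spin Express overlap.
HIIT Fusion starts after Strength Lab ends, so Strength Lab has no further overlaps.
HIIT Fusion starts after Spin Express ends, so Spin Express has no further overlaps.
Dance Flow starts before HIIT Fusion ends → HIIT Fusion and Dance Flow overlap.

Dance Flow & HIIT Fusion, Kettlebell Power & Spin Express, Kettlebell Power & Strength Lab, Spin Express & Strength Lab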